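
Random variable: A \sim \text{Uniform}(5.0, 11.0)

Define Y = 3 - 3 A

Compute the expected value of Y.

For Y = -3A + 3:
E[Y] = -3 * E[A] + 3
E[A] = (5 + 11)/2 = 8
E[Y] = -3 * 8 + 3 = -21

-21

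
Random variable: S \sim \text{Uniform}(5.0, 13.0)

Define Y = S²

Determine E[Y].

Using E[X²] = Var(X) + (E[X])²:
E[S] = 9
Var(S) = (13 - 5)^2/12 = 5.3333333
E[S²] = 5.3333333 + 9² = 5.3333333 + 81 = 86.333333

86.333333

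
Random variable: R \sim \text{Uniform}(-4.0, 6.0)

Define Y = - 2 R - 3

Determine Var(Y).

For Y = aR + b: Var(Y) = a² * Var(R)
Var(R) = (6 + 4)^2/12 = 8.3333333
Var(Y) = (-2)² * 8.3333333 = 4 * 8.3333333 = 33.333333

33.333333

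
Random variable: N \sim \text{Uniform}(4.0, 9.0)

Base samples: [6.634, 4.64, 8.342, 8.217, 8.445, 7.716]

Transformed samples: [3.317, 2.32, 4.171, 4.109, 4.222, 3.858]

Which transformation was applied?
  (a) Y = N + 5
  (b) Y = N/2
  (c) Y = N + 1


Checking option (b) Y = N/2:
  N = 6.634 -> Y = 3.317 ✓
  N = 4.64 -> Y = 2.32 ✓
  N = 8.342 -> Y = 4.171 ✓
All samples match this transformation.

(b) N/2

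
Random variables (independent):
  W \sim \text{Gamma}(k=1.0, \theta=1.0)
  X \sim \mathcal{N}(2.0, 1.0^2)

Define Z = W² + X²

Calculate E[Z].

E[Z] = E[W²] + E[X²]
E[W²] = Var(W) + E[W]² = 1 + 1 = 2
E[X²] = Var(X) + E[X]² = 1 + 4 = 5
E[Z] = 2 + 5 = 7

7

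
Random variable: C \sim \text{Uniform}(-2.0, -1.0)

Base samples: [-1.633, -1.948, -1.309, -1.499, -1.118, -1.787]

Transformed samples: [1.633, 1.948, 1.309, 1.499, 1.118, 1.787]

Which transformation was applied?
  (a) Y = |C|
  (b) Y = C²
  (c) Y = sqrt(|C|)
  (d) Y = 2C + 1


Checking option (a) Y = |C|:
  C = -1.633 -> Y = 1.633 ✓
  C = -1.948 -> Y = 1.948 ✓
  C = -1.309 -> Y = 1.309 ✓
All samples match this transformation.

(a) |C|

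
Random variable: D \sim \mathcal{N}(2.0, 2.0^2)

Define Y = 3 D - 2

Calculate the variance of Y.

For Y = aD + b: Var(Y) = a² * Var(D)
Var(D) = 2.0^2 = 4
Var(Y) = 3² * 4 = 9 * 4 = 36

36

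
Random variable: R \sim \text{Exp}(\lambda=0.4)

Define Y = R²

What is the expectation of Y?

Using E[X²] = Var(X) + (E[X])²:
E[R] = 2.5
Var(R) = 1/0.4^2 = 6.25
E[R²] = 6.25 + 2.5² = 6.25 + 6.25 = 12.5

12.5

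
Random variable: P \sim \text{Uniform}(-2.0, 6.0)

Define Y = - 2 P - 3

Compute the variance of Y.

For Y = aP + b: Var(Y) = a² * Var(P)
Var(P) = (6 + 2)^2/12 = 5.3333333
Var(Y) = (-2)² * 5.3333333 = 4 * 5.3333333 = 21.333333

21.333333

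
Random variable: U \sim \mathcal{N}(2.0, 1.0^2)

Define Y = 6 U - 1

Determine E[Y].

For Y = 6U - 1:
E[Y] = 6 * E[U] - 1
E[U] = 2.0 = 2
E[Y] = 6 * 2 - 1 = 11

11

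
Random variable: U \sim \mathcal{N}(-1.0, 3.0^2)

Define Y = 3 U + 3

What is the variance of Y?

For Y = aU + b: Var(Y) = a² * Var(U)
Var(U) = 3.0^2 = 9
Var(Y) = 3² * 9 = 9 * 9 = 81

81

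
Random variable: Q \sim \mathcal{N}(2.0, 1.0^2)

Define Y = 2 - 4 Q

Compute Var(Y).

For Y = aQ + b: Var(Y) = a² * Var(Q)
Var(Q) = 1.0^2 = 1
Var(Y) = (-4)² * 1 = 16 * 1 = 16

16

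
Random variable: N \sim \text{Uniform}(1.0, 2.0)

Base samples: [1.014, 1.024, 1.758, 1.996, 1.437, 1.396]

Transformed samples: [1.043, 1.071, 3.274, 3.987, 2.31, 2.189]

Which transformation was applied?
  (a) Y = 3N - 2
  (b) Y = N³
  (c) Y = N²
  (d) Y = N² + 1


Checking option (a) Y = 3N - 2:
  N = 1.014 -> Y = 1.043 ✓
  N = 1.024 -> Y = 1.071 ✓
  N = 1.758 -> Y = 3.274 ✓
All samples match this transformation.

(a) 3N - 2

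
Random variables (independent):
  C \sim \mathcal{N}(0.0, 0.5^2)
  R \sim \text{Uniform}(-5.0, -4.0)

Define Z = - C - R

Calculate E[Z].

E[Z] = -1*E[C] - 1*E[R]
E[C] = 0
E[R] = -4.5
E[Z] = -1*0 - 1*(-4.5) = 4.5

4.5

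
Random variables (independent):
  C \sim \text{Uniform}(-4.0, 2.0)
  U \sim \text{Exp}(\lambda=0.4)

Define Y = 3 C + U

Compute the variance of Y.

For independent RVs: Var(aX + bY) = a²Var(X) + b²Var(Y)
Var(C) = 3
Var(U) = 6.25
Var(Y) = 3²*3 + 1²*6.25
= 9*3 + 1*6.25 = 33.25

33.25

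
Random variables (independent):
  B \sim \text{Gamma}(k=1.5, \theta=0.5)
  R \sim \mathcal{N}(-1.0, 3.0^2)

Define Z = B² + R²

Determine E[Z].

E[Z] = E[B²] + E[R²]
E[B²] = Var(B) + E[B]² = 0.375 + 0.5625 = 0.9375
E[R²] = Var(R) + E[R]² = 9 + 1 = 10
E[Z] = 0.9375 + 10 = 10.9375

10.9375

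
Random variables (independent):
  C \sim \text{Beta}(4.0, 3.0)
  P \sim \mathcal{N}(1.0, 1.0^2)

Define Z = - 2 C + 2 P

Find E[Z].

E[Z] = -2*E[C] + 2*E[P]
E[C] = 0.57142857
E[P] = 1
E[Z] = -2*0.57142857 + 2*1 = 0.85714286

0.85714286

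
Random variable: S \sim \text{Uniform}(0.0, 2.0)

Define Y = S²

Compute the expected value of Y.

E[S²] = Var(S) + (E[S])² = 0.33333333 + 1 = 1.3333333

1.3333333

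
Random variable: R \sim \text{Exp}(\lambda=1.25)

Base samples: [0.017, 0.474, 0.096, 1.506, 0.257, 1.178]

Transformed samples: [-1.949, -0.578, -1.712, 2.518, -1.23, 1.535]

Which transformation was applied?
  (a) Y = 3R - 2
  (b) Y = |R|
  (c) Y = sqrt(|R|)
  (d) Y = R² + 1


Checking option (a) Y = 3R - 2:
  R = 0.017 -> Y = -1.949 ✓
  R = 0.474 -> Y = -0.578 ✓
  R = 0.096 -> Y = -1.712 ✓
All samples match this transformation.

(a) 3R - 2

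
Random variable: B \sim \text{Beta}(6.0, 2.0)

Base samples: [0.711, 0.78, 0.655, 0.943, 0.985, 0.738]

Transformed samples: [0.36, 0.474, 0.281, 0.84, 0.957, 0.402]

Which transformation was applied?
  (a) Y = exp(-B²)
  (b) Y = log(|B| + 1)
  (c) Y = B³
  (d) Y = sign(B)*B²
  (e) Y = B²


Checking option (c) Y = B³:
  B = 0.711 -> Y = 0.36 ✓
  B = 0.78 -> Y = 0.474 ✓
  B = 0.655 -> Y = 0.281 ✓
All samples match this transformation.

(c) B³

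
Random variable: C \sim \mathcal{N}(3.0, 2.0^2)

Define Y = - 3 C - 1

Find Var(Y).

For Y = aC + b: Var(Y) = a² * Var(C)
Var(C) = 2.0^2 = 4
Var(Y) = (-3)² * 4 = 9 * 4 = 36

36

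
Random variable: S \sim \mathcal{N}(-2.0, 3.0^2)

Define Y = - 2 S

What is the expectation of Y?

For Y = -2S:
E[Y] = -2 * E[S]
E[S] = -2.0 = -2
E[Y] = -2 * (-2) = 4

4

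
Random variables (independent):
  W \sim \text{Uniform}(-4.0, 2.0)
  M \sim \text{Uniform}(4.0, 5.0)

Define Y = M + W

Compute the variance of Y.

For independent RVs: Var(aX + bY) = a²Var(X) + b²Var(Y)
Var(W) = 3
Var(M) = 0.083333333
Var(Y) = 1²*3 + 1²*0.083333333
= 1*3 + 1*0.083333333 = 3.0833333

3.0833333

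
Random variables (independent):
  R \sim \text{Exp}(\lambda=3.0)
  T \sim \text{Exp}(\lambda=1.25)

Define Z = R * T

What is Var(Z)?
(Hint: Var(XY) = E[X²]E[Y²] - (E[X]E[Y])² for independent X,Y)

Var(XY) = E[X²]E[Y²] - (E[X]E[Y])²
E[R] = 0.33333333, Var(R) = 0.11111111
E[T] = 0.8, Var(T) = 0.64
E[R²] = 0.11111111 + 0.33333333² = 0.22222222
E[T²] = 0.64 + 0.8² = 1.28
Var(Z) = 0.22222222*1.28 - (0.33333333*0.8)²
= 0.28444444 - 0.071111111 = 0.21333333

0.21333333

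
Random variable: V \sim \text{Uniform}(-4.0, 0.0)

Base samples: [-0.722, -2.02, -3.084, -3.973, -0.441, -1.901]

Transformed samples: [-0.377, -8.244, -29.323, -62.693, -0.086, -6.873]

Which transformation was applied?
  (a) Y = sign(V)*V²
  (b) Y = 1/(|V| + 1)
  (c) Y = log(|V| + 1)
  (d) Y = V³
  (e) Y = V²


Checking option (d) Y = V³:
  V = -0.722 -> Y = -0.377 ✓
  V = -2.02 -> Y = -8.244 ✓
  V = -3.084 -> Y = -29.323 ✓
All samples match this transformation.

(d) V³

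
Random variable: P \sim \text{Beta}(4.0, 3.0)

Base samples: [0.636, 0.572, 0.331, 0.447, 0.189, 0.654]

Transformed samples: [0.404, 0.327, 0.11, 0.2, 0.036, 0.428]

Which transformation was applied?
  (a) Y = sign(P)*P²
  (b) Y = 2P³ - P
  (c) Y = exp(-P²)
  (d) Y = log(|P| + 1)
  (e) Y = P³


Checking option (a) Y = sign(P)*P²:
  P = 0.636 -> Y = 0.404 ✓
  P = 0.572 -> Y = 0.327 ✓
  P = 0.331 -> Y = 0.11 ✓
All samples match this transformation.

(a) sign(P)*P²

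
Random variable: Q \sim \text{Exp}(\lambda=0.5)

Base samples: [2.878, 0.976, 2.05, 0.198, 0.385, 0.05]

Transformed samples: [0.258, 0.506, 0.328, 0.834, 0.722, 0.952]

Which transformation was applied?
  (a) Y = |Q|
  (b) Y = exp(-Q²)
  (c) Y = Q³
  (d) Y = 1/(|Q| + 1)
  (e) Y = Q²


Checking option (d) Y = 1/(|Q| + 1):
  Q = 2.878 -> Y = 0.258 ✓
  Q = 0.976 -> Y = 0.506 ✓
  Q = 2.05 -> Y = 0.328 ✓
All samples match this transformation.

(d) 1/(|Q| + 1)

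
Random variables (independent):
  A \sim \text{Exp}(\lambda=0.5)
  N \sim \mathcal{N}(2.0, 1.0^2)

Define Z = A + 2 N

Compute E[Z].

E[Z] = 1*E[A] + 2*E[N]
E[A] = 2
E[N] = 2
E[Z] = 1*2 + 2*2 = 6

6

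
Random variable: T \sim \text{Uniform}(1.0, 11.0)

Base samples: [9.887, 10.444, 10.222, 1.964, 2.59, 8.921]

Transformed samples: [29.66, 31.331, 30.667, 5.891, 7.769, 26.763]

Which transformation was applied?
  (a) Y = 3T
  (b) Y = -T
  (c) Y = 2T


Checking option (a) Y = 3T:
  T = 9.887 -> Y = 29.66 ✓
  T = 10.444 -> Y = 31.331 ✓
  T = 10.222 -> Y = 30.667 ✓
All samples match this transformation.

(a) 3T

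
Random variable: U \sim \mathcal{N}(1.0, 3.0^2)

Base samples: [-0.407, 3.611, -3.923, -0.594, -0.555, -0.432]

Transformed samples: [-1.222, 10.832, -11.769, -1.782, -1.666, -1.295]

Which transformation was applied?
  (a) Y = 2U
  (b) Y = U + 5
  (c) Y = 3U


Checking option (c) Y = 3U:
  U = -0.407 -> Y = -1.222 ✓
  U = 3.611 -> Y = 10.832 ✓
  U = -3.923 -> Y = -11.769 ✓
All samples match this transformation.

(c) 3U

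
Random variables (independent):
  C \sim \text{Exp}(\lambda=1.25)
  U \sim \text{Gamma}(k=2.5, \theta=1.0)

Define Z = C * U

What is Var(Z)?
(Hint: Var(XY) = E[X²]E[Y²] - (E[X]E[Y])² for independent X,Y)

Var(XY) = E[X²]E[Y²] - (E[X]E[Y])²
E[C] = 0.8, Var(C) = 0.64
E[U] = 2.5, Var(U) = 2.5
E[C²] = 0.64 + 0.8² = 1.28
E[U²] = 2.5 + 2.5² = 8.75
Var(Z) = 1.28*8.75 - (0.8*2.5)²
= 11.2 - 4 = 7.2

7.2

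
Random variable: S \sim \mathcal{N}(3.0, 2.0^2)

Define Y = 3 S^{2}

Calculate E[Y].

E[Y] = 3*E[S²]
E[S] = 3
E[S²] = Var(S) + (E[S])² = 4 + 9 = 13
E[Y] = 3*13 = 39

39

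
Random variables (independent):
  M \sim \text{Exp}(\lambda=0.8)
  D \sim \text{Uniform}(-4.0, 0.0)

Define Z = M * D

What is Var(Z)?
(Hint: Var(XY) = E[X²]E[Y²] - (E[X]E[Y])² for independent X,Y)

Var(XY) = E[X²]E[Y²] - (E[X]E[Y])²
E[M] = 1.25, Var(M) = 1.5625
E[D] = -2, Var(D) = 1.3333333
E[M²] = 1.5625 + 1.25² = 3.125
E[D²] = 1.3333333 + (-2)² = 5.3333333
Var(Z) = 3.125*5.3333333 - (1.25*(-2))²
= 16.666667 - 6.25 = 10.416667

10.416667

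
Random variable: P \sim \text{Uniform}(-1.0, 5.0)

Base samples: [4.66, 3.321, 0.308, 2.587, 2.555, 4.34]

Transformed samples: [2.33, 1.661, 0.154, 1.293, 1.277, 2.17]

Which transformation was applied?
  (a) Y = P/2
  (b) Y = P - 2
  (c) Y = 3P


Checking option (a) Y = P/2:
  P = 4.66 -> Y = 2.33 ✓
  P = 3.321 -> Y = 1.661 ✓
  P = 0.308 -> Y = 0.154 ✓
All samples match this transformation.

(a) P/2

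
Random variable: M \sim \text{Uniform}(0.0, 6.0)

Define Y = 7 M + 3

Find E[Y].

For Y = 7M + 3:
E[Y] = 7 * E[M] + 3
E[M] = (0 + 6)/2 = 3
E[Y] = 7 * 3 + 3 = 24

24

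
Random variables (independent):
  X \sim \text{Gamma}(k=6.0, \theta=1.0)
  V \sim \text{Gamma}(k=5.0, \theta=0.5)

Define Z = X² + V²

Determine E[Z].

E[Z] = E[X²] + E[V²]
E[X²] = Var(X) + E[X]² = 6 + 36 = 42
E[V²] = Var(V) + E[V]² = 1.25 + 6.25 = 7.5
E[Z] = 42 + 7.5 = 49.5

49.5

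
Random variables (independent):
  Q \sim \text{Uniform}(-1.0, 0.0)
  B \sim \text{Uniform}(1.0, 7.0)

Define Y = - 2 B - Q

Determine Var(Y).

For independent RVs: Var(aX + bY) = a²Var(X) + b²Var(Y)
Var(Q) = 0.083333333
Var(B) = 3
Var(Y) = (-1)²*0.083333333 + (-2)²*3
= 1*0.083333333 + 4*3 = 12.083333

12.083333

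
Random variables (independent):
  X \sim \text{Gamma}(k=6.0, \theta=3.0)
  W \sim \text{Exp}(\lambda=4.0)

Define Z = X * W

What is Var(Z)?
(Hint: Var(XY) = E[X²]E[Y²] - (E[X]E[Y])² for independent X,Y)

Var(XY) = E[X²]E[Y²] - (E[X]E[Y])²
E[X] = 18, Var(X) = 54
E[W] = 0.25, Var(W) = 0.0625
E[X²] = 54 + 18² = 378
E[W²] = 0.0625 + 0.25² = 0.125
Var(Z) = 378*0.125 - (18*0.25)²
= 47.25 - 20.25 = 27

27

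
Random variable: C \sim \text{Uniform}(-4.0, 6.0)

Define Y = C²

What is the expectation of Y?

Using E[X²] = Var(X) + (E[X])²:
E[C] = 1
Var(C) = (6 + 4)^2/12 = 8.3333333
E[C²] = 8.3333333 + 1² = 8.3333333 + 1 = 9.3333333

9.3333333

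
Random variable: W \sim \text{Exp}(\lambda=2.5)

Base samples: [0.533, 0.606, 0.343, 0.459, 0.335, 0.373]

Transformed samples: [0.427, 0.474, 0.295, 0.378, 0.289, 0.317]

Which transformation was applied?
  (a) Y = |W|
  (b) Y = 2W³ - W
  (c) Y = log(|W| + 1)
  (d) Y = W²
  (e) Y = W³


Checking option (c) Y = log(|W| + 1):
  W = 0.533 -> Y = 0.427 ✓
  W = 0.606 -> Y = 0.474 ✓
  W = 0.343 -> Y = 0.295 ✓
All samples match this transformation.

(c) log(|W| + 1)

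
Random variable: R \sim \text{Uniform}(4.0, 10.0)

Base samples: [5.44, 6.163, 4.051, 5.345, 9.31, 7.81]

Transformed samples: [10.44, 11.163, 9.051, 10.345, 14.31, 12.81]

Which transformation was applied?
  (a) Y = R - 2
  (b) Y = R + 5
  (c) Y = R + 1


Checking option (b) Y = R + 5:
  R = 5.44 -> Y = 10.44 ✓
  R = 6.163 -> Y = 11.163 ✓
  R = 4.051 -> Y = 9.051 ✓
All samples match this transformation.

(b) R + 5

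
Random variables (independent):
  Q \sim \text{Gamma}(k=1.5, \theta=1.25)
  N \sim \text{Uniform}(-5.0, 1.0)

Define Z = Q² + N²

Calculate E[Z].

E[Z] = E[Q²] + E[N²]
E[Q²] = Var(Q) + E[Q]² = 2.34375 + 3.515625 = 5.859375
E[N²] = Var(N) + E[N]² = 3 + 4 = 7
E[Z] = 5.859375 + 7 = 12.859375

12.859375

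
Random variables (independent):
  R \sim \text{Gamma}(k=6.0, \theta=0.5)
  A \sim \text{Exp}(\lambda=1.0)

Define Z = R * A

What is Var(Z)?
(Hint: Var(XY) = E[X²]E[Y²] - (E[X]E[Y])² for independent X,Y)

Var(XY) = E[X²]E[Y²] - (E[X]E[Y])²
E[R] = 3, Var(R) = 1.5
E[A] = 1, Var(A) = 1
E[R²] = 1.5 + 3² = 10.5
E[A²] = 1 + 1² = 2
Var(Z) = 10.5*2 - (3*1)²
= 21 - 9 = 12

12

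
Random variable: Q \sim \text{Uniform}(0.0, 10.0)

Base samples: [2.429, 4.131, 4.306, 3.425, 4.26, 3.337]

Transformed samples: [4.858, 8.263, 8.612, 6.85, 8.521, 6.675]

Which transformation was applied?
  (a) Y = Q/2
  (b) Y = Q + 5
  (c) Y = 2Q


Checking option (c) Y = 2Q:
  Q = 2.429 -> Y = 4.858 ✓
  Q = 4.131 -> Y = 8.263 ✓
  Q = 4.306 -> Y = 8.612 ✓
All samples match this transformation.

(c) 2Q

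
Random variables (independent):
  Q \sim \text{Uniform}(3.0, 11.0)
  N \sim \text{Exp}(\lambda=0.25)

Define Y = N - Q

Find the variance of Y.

For independent RVs: Var(aX + bY) = a²Var(X) + b²Var(Y)
Var(Q) = 5.3333333
Var(N) = 16
Var(Y) = (-1)²*5.3333333 + 1²*16
= 1*5.3333333 + 1*16 = 21.333333

21.333333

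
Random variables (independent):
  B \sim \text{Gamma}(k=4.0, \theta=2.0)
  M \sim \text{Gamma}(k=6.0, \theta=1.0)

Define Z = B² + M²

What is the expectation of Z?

E[Z] = E[B²] + E[M²]
E[B²] = Var(B) + E[B]² = 16 + 64 = 80
E[M²] = Var(M) + E[M]² = 6 + 36 = 42
E[Z] = 80 + 42 = 122

122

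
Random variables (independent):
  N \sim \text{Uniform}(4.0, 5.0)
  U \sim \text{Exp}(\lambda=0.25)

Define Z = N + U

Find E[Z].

E[Z] = 1*E[N] + 1*E[U]
E[N] = 4.5
E[U] = 4
E[Z] = 1*4.5 + 1*4 = 8.5

8.5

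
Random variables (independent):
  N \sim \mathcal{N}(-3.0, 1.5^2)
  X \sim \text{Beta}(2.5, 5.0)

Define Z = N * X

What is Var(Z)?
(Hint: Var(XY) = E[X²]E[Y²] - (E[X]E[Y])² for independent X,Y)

Var(XY) = E[X²]E[Y²] - (E[X]E[Y])²
E[N] = -3, Var(N) = 2.25
E[X] = 0.33333333, Var(X) = 0.026143791
E[N²] = 2.25 + (-3)² = 11.25
E[X²] = 0.026143791 + 0.33333333² = 0.1372549
Var(Z) = 11.25*0.1372549 - (-3*0.33333333)²
= 1.5441176 - 1 = 0.54411765

0.54411765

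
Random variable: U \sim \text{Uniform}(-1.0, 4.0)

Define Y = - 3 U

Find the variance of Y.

For Y = aU + b: Var(Y) = a² * Var(U)
Var(U) = (4 + 1)^2/12 = 2.0833333
Var(Y) = (-3)² * 2.0833333 = 9 * 2.0833333 = 18.75

18.75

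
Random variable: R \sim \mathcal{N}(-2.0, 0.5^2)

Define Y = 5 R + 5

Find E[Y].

For Y = 5R + 5:
E[Y] = 5 * E[R] + 5
E[R] = -2.0 = -2
E[Y] = 5 * (-2) + 5 = -5

-5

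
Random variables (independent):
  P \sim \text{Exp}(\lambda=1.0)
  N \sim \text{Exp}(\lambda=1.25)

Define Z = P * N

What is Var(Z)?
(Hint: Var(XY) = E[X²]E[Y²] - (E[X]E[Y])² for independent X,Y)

Var(XY) = E[X²]E[Y²] - (E[X]E[Y])²
E[P] = 1, Var(P) = 1
E[N] = 0.8, Var(N) = 0.64
E[P²] = 1 + 1² = 2
E[N²] = 0.64 + 0.8² = 1.28
Var(Z) = 2*1.28 - (1*0.8)²
= 2.56 - 0.64 = 1.92

1.92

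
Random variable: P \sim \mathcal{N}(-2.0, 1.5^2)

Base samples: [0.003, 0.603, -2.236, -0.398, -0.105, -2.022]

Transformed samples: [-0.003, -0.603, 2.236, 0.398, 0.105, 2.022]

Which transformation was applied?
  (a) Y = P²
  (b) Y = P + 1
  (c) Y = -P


Checking option (c) Y = -P:
  P = 0.003 -> Y = -0.003 ✓
  P = 0.603 -> Y = -0.603 ✓
  P = -2.236 -> Y = 2.236 ✓
All samples match this transformation.

(c) -P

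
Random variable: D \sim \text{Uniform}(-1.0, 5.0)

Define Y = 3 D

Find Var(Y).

For Y = aD + b: Var(Y) = a² * Var(D)
Var(D) = (5 + 1)^2/12 = 3
Var(Y) = 3² * 3 = 9 * 3 = 27

27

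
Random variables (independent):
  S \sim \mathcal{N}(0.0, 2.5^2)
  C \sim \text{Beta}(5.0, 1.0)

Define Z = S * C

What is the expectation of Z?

For independent RVs: E[XY] = E[X]*E[Y]
E[S] = 0
E[C] = 0.83333333
E[Z] = 0 * 0.83333333 = 0

0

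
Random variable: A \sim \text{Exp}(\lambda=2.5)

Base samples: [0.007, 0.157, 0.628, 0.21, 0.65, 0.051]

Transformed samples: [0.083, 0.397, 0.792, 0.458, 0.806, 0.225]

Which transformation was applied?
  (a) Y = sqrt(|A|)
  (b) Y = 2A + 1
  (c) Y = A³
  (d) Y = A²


Checking option (a) Y = sqrt(|A|):
  A = 0.007 -> Y = 0.083 ✓
  A = 0.157 -> Y = 0.397 ✓
  A = 0.628 -> Y = 0.792 ✓
All samples match this transformation.

(a) sqrt(|A|)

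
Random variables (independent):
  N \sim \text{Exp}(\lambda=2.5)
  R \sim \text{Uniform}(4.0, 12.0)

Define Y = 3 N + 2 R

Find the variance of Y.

For independent RVs: Var(aX + bY) = a²Var(X) + b²Var(Y)
Var(N) = 0.16
Var(R) = 5.3333333
Var(Y) = 3²*0.16 + 2²*5.3333333
= 9*0.16 + 4*5.3333333 = 22.773333

22.773333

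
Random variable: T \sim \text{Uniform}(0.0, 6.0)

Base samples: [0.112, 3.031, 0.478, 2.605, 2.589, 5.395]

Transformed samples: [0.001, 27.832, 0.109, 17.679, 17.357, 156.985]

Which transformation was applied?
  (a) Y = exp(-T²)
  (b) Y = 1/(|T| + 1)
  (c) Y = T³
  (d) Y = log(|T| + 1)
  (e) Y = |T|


Checking option (c) Y = T³:
  T = 0.112 -> Y = 0.001 ✓
  T = 3.031 -> Y = 27.832 ✓
  T = 0.478 -> Y = 0.109 ✓
All samples match this transformation.

(c) T³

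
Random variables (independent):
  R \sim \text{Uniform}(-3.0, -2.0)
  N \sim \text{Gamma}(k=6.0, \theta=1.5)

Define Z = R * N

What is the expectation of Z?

For independent RVs: E[XY] = E[X]*E[Y]
E[R] = -2.5
E[N] = 9
E[Z] = -2.5 * 9 = -22.5

-22.5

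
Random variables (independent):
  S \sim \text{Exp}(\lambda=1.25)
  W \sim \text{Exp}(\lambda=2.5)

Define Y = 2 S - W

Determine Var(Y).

For independent RVs: Var(aX + bY) = a²Var(X) + b²Var(Y)
Var(S) = 0.64
Var(W) = 0.16
Var(Y) = 2²*0.64 + (-1)²*0.16
= 4*0.64 + 1*0.16 = 2.72

2.72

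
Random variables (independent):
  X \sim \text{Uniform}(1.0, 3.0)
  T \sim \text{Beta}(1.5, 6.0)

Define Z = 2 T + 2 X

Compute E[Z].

E[Z] = 2*E[X] + 2*E[T]
E[X] = 2
E[T] = 0.2
E[Z] = 2*2 + 2*0.2 = 4.4

4.4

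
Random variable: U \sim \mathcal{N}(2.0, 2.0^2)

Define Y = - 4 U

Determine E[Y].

For Y = -4U:
E[Y] = -4 * E[U]
E[U] = 2.0 = 2
E[Y] = -4 * 2 = -8

-8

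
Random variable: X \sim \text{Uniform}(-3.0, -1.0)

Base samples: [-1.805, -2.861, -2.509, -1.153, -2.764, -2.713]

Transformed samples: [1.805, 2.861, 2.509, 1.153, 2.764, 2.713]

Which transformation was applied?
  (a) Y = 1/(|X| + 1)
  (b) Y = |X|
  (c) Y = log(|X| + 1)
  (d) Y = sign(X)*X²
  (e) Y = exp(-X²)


Checking option (b) Y = |X|:
  X = -1.805 -> Y = 1.805 ✓
  X = -2.861 -> Y = 2.861 ✓
  X = -2.509 -> Y = 2.509 ✓
All samples match this transformation.

(b) |X|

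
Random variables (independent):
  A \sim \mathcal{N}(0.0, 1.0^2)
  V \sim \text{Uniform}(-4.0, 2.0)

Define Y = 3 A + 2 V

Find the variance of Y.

For independent RVs: Var(aX + bY) = a²Var(X) + b²Var(Y)
Var(A) = 1
Var(V) = 3
Var(Y) = 3²*1 + 2²*3
= 9*1 + 4*3 = 21

21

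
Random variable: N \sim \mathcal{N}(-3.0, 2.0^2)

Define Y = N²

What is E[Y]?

Using E[X²] = Var(X) + (E[X])²:
E[N] = -3
Var(N) = 2.0^2 = 4
E[N²] = 4 + (-3)² = 4 + 9 = 13

13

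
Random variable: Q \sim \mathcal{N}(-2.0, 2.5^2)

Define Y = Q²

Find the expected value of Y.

Using E[X²] = Var(X) + (E[X])²:
E[Q] = -2
Var(Q) = 2.5^2 = 6.25
E[Q²] = 6.25 + (-2)² = 6.25 + 4 = 10.25

10.25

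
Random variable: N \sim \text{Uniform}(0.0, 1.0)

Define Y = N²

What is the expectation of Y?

Using E[X²] = Var(X) + (E[X])²:
E[N] = 0.5
Var(N) = (1 - 0)^2/12 = 0.083333333
E[N²] = 0.083333333 + 0.5² = 0.083333333 + 0.25 = 0.33333333

0.33333333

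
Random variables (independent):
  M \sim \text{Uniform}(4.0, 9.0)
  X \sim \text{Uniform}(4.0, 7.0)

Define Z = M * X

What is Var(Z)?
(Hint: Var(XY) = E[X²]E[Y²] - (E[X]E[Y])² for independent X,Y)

Var(XY) = E[X²]E[Y²] - (E[X]E[Y])²
E[M] = 6.5, Var(M) = 2.0833333
E[X] = 5.5, Var(X) = 0.75
E[M²] = 2.0833333 + 6.5² = 44.333333
E[X²] = 0.75 + 5.5² = 31
Var(Z) = 44.333333*31 - (6.5*5.5)²
= 1374.3333 - 1278.0625 = 96.270833

96.270833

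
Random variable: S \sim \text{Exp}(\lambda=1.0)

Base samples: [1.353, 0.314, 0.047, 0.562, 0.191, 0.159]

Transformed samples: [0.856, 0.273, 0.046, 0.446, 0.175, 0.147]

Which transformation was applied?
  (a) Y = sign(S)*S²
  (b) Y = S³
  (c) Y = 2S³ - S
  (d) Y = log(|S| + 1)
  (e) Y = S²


Checking option (d) Y = log(|S| + 1):
  S = 1.353 -> Y = 0.856 ✓
  S = 0.314 -> Y = 0.273 ✓
  S = 0.047 -> Y = 0.046 ✓
All samples match this transformation.

(d) log(|S| + 1)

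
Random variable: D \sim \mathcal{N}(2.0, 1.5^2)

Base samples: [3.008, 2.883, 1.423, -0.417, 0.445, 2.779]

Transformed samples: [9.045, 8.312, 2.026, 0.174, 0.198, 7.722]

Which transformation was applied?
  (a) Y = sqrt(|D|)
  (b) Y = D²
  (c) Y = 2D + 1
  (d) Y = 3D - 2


Checking option (b) Y = D²:
  D = 3.008 -> Y = 9.045 ✓
  D = 2.883 -> Y = 8.312 ✓
  D = 1.423 -> Y = 2.026 ✓
All samples match this transformation.

(b) D²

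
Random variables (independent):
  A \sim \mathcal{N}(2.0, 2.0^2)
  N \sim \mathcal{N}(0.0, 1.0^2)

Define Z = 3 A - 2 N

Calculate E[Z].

E[Z] = 3*E[A] - 2*E[N]
E[A] = 2
E[N] = 0
E[Z] = 3*2 - 2*0 = 6

6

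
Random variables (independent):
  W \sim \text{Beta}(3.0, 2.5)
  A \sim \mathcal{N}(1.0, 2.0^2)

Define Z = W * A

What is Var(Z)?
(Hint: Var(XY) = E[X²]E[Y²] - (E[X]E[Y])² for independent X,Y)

Var(XY) = E[X²]E[Y²] - (E[X]E[Y])²
E[W] = 0.54545455, Var(W) = 0.038143675
E[A] = 1, Var(A) = 4
E[W²] = 0.038143675 + 0.54545455² = 0.33566434
E[A²] = 4 + 1² = 5
Var(Z) = 0.33566434*5 - (0.54545455*1)²
= 1.6783217 - 0.29752066 = 1.380801

1.380801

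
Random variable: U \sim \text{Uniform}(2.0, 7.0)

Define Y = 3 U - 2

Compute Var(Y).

For Y = aU + b: Var(Y) = a² * Var(U)
Var(U) = (7 - 2)^2/12 = 2.0833333
Var(Y) = 3² * 2.0833333 = 9 * 2.0833333 = 18.75

18.75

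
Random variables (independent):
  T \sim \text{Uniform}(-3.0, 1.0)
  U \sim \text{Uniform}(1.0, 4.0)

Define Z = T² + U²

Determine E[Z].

E[Z] = E[T²] + E[U²]
E[T²] = Var(T) + E[T]² = 1.3333333 + 1 = 2.3333333
E[U²] = Var(U) + E[U]² = 0.75 + 6.25 = 7
E[Z] = 2.3333333 + 7 = 9.3333333

9.3333333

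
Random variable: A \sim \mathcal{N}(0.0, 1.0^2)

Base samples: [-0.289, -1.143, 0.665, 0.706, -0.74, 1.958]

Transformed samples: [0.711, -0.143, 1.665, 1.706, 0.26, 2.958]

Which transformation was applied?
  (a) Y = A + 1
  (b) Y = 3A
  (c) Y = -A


Checking option (a) Y = A + 1:
  A = -0.289 -> Y = 0.711 ✓
  A = -1.143 -> Y = -0.143 ✓
  A = 0.665 -> Y = 1.665 ✓
All samples match this transformation.

(a) A + 1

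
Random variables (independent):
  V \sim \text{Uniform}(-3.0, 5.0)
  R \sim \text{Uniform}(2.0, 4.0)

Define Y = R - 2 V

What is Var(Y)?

For independent RVs: Var(aX + bY) = a²Var(X) + b²Var(Y)
Var(V) = 5.3333333
Var(R) = 0.33333333
Var(Y) = (-2)²*5.3333333 + 1²*0.33333333
= 4*5.3333333 + 1*0.33333333 = 21.666667

21.666667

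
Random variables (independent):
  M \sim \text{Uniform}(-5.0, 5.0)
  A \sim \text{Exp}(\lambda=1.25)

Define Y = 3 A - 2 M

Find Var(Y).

For independent RVs: Var(aX + bY) = a²Var(X) + b²Var(Y)
Var(M) = 8.3333333
Var(A) = 0.64
Var(Y) = (-2)²*8.3333333 + 3²*0.64
= 4*8.3333333 + 9*0.64 = 39.093333

39.093333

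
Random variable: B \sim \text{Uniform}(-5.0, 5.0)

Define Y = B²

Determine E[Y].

Using E[X²] = Var(X) + (E[X])²:
E[B] = 0
Var(B) = (5 + 5)^2/12 = 8.3333333
E[B²] = 8.3333333 + 0² = 8.3333333 + 0 = 8.3333333

8.3333333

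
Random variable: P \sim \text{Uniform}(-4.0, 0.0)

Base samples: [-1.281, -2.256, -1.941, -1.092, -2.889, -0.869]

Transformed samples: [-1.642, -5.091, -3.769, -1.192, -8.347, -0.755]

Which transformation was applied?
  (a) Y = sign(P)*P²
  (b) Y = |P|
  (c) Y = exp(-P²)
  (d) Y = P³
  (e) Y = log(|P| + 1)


Checking option (a) Y = sign(P)*P²:
  P = -1.281 -> Y = -1.642 ✓
  P = -2.256 -> Y = -5.091 ✓
  P = -1.941 -> Y = -3.769 ✓
All samples match this transformation.

(a) sign(P)*P²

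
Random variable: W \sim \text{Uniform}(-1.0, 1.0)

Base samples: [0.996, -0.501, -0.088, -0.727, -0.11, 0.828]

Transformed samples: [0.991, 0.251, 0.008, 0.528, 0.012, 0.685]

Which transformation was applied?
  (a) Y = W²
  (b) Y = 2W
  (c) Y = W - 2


Checking option (a) Y = W²:
  W = 0.996 -> Y = 0.991 ✓
  W = -0.501 -> Y = 0.251 ✓
  W = -0.088 -> Y = 0.008 ✓
All samples match this transformation.

(a) W²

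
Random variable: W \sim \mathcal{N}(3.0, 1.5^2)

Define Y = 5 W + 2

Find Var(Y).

For Y = aW + b: Var(Y) = a² * Var(W)
Var(W) = 1.5^2 = 2.25
Var(Y) = 5² * 2.25 = 25 * 2.25 = 56.25

56.25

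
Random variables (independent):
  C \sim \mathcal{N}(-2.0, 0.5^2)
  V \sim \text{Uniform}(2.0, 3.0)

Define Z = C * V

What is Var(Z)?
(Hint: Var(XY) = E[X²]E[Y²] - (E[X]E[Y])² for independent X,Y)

Var(XY) = E[X²]E[Y²] - (E[X]E[Y])²
E[C] = -2, Var(C) = 0.25
E[V] = 2.5, Var(V) = 0.083333333
E[C²] = 0.25 + (-2)² = 4.25
E[V²] = 0.083333333 + 2.5² = 6.3333333
Var(Z) = 4.25*6.3333333 - (-2*2.5)²
= 26.916667 - 25 = 1.9166667

1.9166667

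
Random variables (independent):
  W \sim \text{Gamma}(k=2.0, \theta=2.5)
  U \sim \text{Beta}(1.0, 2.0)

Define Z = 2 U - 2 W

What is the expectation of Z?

E[Z] = -2*E[W] + 2*E[U]
E[W] = 5
E[U] = 0.33333333
E[Z] = -2*5 + 2*0.33333333 = -9.3333333

-9.3333333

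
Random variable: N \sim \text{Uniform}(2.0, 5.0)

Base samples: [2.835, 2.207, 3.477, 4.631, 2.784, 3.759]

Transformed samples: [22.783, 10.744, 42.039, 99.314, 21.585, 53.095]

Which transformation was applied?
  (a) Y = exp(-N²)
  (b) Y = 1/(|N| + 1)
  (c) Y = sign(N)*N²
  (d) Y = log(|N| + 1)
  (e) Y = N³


Checking option (e) Y = N³:
  N = 2.835 -> Y = 22.783 ✓
  N = 2.207 -> Y = 10.744 ✓
  N = 3.477 -> Y = 42.039 ✓
All samples match this transformation.

(e) N³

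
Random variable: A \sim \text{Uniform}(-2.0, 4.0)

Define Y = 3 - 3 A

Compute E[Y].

For Y = -3A + 3:
E[Y] = -3 * E[A] + 3
E[A] = (-2 + 4)/2 = 1
E[Y] = -3 * 1 + 3 = 0

0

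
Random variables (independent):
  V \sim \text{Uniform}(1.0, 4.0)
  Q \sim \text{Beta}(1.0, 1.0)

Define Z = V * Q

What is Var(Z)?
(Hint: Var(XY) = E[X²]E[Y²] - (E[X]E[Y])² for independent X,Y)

Var(XY) = E[X²]E[Y²] - (E[X]E[Y])²
E[V] = 2.5, Var(V) = 0.75
E[Q] = 0.5, Var(Q) = 0.083333333
E[V²] = 0.75 + 2.5² = 7
E[Q²] = 0.083333333 + 0.5² = 0.33333333
Var(Z) = 7*0.33333333 - (2.5*0.5)²
= 2.3333333 - 1.5625 = 0.77083333

0.77083333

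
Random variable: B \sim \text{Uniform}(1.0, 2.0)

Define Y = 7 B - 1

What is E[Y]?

For Y = 7B - 1:
E[Y] = 7 * E[B] - 1
E[B] = (1 + 2)/2 = 1.5
E[Y] = 7 * 1.5 - 1 = 9.5

9.5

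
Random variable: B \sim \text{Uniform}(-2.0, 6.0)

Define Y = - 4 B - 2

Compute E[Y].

For Y = -4B - 2:
E[Y] = -4 * E[B] - 2
E[B] = (-2 + 6)/2 = 2
E[Y] = -4 * 2 - 2 = -10

-10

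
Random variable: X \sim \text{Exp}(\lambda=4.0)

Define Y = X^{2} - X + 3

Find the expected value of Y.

E[Y] = 1*E[X²] - 1*E[X] + 3
E[X] = 0.25
E[X²] = Var(X) + (E[X])² = 0.0625 + 0.0625 = 0.125
E[Y] = 1*0.125 - 1*0.25 + 3 = 2.875

2.875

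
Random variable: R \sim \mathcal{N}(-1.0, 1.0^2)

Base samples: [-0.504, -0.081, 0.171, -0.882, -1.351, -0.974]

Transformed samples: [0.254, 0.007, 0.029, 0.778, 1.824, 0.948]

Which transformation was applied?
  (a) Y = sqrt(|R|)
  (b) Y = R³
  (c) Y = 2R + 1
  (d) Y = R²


Checking option (d) Y = R²:
  R = -0.504 -> Y = 0.254 ✓
  R = -0.081 -> Y = 0.007 ✓
  R = 0.171 -> Y = 0.029 ✓
All samples match this transformation.

(d) R²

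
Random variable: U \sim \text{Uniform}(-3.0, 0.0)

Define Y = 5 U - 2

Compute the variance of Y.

For Y = aU + b: Var(Y) = a² * Var(U)
Var(U) = (0 + 3)^2/12 = 0.75
Var(Y) = 5² * 0.75 = 25 * 0.75 = 18.75

18.75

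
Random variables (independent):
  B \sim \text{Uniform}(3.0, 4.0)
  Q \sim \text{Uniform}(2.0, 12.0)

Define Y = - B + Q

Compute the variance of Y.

For independent RVs: Var(aX + bY) = a²Var(X) + b²Var(Y)
Var(B) = 0.083333333
Var(Q) = 8.3333333
Var(Y) = (-1)²*0.083333333 + 1²*8.3333333
= 1*0.083333333 + 1*8.3333333 = 8.4166667

8.4166667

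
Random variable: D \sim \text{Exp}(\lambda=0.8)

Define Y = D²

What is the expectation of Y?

E[D²] = Var(D) + (E[D])² = 1.5625 + 1.5625 = 3.125

3.125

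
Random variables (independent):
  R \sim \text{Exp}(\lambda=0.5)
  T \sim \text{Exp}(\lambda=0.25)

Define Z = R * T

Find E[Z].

For independent RVs: E[XY] = E[X]*E[Y]
E[R] = 2
E[T] = 4
E[Z] = 2 * 4 = 8

8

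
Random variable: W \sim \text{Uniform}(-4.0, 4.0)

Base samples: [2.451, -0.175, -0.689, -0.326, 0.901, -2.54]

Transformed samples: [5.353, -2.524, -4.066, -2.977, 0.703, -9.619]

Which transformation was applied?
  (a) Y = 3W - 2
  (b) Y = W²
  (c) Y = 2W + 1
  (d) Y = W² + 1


Checking option (a) Y = 3W - 2:
  W = 2.451 -> Y = 5.353 ✓
  W = -0.175 -> Y = -2.524 ✓
  W = -0.689 -> Y = -4.066 ✓
All samples match this transformation.

(a) 3W - 2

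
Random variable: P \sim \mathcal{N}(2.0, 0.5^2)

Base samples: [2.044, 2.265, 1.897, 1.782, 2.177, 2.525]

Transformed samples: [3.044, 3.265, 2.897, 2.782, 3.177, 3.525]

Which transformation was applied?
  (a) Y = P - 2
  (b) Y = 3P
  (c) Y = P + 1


Checking option (c) Y = P + 1:
  P = 2.044 -> Y = 3.044 ✓
  P = 2.265 -> Y = 3.265 ✓
  P = 1.897 -> Y = 2.897 ✓
All samples match this transformation.

(c) P + 1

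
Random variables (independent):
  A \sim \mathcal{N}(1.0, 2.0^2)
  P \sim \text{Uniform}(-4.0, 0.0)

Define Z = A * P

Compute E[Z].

For independent RVs: E[XY] = E[X]*E[Y]
E[A] = 1
E[P] = -2
E[Z] = 1 * (-2) = -2

-2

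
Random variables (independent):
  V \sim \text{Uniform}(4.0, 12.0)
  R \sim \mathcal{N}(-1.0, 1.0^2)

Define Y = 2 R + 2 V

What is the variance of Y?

For independent RVs: Var(aX + bY) = a²Var(X) + b²Var(Y)
Var(V) = 5.3333333
Var(R) = 1
Var(Y) = 2²*5.3333333 + 2²*1
= 4*5.3333333 + 4*1 = 25.333333

25.333333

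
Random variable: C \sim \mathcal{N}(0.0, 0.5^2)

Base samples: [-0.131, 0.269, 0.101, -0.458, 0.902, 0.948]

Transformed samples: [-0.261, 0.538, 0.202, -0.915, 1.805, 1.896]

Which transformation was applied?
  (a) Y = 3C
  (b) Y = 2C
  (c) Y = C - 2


Checking option (b) Y = 2C:
  C = -0.131 -> Y = -0.261 ✓
  C = 0.269 -> Y = 0.538 ✓
  C = 0.101 -> Y = 0.202 ✓
All samples match this transformation.

(b) 2C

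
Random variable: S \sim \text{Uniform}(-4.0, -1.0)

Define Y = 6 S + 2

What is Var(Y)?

For Y = aS + b: Var(Y) = a² * Var(S)
Var(S) = (-1 + 4)^2/12 = 0.75
Var(Y) = 6² * 0.75 = 36 * 0.75 = 27

27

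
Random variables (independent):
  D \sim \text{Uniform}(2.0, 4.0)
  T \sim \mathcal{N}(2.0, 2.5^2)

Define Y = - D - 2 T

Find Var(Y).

For independent RVs: Var(aX + bY) = a²Var(X) + b²Var(Y)
Var(D) = 0.33333333
Var(T) = 6.25
Var(Y) = (-1)²*0.33333333 + (-2)²*6.25
= 1*0.33333333 + 4*6.25 = 25.333333

25.333333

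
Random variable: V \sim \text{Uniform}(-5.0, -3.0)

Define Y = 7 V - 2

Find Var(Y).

For Y = aV + b: Var(Y) = a² * Var(V)
Var(V) = (-3 + 5)^2/12 = 0.33333333
Var(Y) = 7² * 0.33333333 = 49 * 0.33333333 = 16.333333

16.333333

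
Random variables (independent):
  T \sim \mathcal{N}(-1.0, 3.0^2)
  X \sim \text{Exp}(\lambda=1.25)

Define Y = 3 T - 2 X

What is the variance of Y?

For independent RVs: Var(aX + bY) = a²Var(X) + b²Var(Y)
Var(T) = 9
Var(X) = 0.64
Var(Y) = 3²*9 + (-2)²*0.64
= 9*9 + 4*0.64 = 83.56

83.56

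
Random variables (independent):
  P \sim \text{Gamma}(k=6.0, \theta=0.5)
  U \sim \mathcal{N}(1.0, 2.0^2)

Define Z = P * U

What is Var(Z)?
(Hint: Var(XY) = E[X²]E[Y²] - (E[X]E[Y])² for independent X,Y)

Var(XY) = E[X²]E[Y²] - (E[X]E[Y])²
E[P] = 3, Var(P) = 1.5
E[U] = 1, Var(U) = 4
E[P²] = 1.5 + 3² = 10.5
E[U²] = 4 + 1² = 5
Var(Z) = 10.5*5 - (3*1)²
= 52.5 - 9 = 43.5

43.5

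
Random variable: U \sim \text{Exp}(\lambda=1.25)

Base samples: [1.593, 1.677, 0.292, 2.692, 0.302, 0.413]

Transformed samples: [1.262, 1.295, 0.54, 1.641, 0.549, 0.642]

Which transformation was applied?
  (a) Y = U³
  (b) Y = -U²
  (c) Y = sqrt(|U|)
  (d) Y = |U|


Checking option (c) Y = sqrt(|U|):
  U = 1.593 -> Y = 1.262 ✓
  U = 1.677 -> Y = 1.295 ✓
  U = 0.292 -> Y = 0.54 ✓
All samples match this transformation.

(c) sqrt(|U|)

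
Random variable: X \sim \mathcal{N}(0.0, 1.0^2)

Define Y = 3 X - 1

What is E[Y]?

For Y = 3X - 1:
E[Y] = 3 * E[X] - 1
E[X] = 0.0 = 0
E[Y] = 3 * 0 - 1 = -1

-1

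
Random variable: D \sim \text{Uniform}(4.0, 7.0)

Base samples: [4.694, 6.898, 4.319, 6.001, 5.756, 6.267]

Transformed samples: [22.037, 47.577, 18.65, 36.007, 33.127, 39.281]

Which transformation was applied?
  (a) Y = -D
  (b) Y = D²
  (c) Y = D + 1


Checking option (b) Y = D²:
  D = 4.694 -> Y = 22.037 ✓
  D = 6.898 -> Y = 47.577 ✓
  D = 4.319 -> Y = 18.65 ✓
All samples match this transformation.

(b) D²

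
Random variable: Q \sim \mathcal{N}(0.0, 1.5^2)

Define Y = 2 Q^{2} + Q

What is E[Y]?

E[Y] = 2*E[Q²] + 1*E[Q]
E[Q] = 0
E[Q²] = Var(Q) + (E[Q])² = 2.25 + 0 = 2.25
E[Y] = 2*2.25 + 1*0 = 4.5

4.5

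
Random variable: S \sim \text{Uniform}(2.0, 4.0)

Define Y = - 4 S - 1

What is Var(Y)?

For Y = aS + b: Var(Y) = a² * Var(S)
Var(S) = (4 - 2)^2/12 = 0.33333333
Var(Y) = (-4)² * 0.33333333 = 16 * 0.33333333 = 5.3333333

5.3333333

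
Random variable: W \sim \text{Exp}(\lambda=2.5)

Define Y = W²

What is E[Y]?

Using E[X²] = Var(X) + (E[X])²:
E[W] = 0.4
Var(W) = 1/2.5^2 = 0.16
E[W²] = 0.16 + 0.4² = 0.16 + 0.16 = 0.32

0.32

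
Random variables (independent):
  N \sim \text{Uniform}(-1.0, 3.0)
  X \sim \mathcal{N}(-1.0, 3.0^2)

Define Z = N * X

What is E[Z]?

For independent RVs: E[XY] = E[X]*E[Y]
E[N] = 1
E[X] = -1
E[Z] = 1 * (-1) = -1

-1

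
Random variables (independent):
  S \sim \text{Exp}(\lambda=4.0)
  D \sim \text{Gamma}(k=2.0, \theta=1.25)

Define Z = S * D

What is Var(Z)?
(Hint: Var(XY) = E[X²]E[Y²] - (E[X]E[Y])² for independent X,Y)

Var(XY) = E[X²]E[Y²] - (E[X]E[Y])²
E[S] = 0.25, Var(S) = 0.0625
E[D] = 2.5, Var(D) = 3.125
E[S²] = 0.0625 + 0.25² = 0.125
E[D²] = 3.125 + 2.5² = 9.375
Var(Z) = 0.125*9.375 - (0.25*2.5)²
= 1.171875 - 0.390625 = 0.78125

0.78125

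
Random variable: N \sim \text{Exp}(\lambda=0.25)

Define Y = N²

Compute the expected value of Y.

Using E[X²] = Var(X) + (E[X])²:
E[N] = 4
Var(N) = 1/0.25^2 = 16
E[N²] = 16 + 4² = 16 + 16 = 32

32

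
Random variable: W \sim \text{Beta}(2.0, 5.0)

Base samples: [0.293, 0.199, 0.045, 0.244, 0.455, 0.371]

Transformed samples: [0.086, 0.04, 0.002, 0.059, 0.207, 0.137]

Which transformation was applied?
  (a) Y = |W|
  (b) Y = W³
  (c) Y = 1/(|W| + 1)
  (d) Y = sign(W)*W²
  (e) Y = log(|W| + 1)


Checking option (d) Y = sign(W)*W²:
  W = 0.293 -> Y = 0.086 ✓
  W = 0.199 -> Y = 0.04 ✓
  W = 0.045 -> Y = 0.002 ✓
All samples match this transformation.

(d) sign(W)*W²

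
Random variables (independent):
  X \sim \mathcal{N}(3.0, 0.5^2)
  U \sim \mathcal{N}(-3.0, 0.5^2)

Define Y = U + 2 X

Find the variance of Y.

For independent RVs: Var(aX + bY) = a²Var(X) + b²Var(Y)
Var(X) = 0.25
Var(U) = 0.25
Var(Y) = 2²*0.25 + 1²*0.25
= 4*0.25 + 1*0.25 = 1.25

1.25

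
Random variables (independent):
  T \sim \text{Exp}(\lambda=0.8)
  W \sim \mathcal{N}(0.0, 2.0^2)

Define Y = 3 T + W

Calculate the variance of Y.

For independent RVs: Var(aX + bY) = a²Var(X) + b²Var(Y)
Var(T) = 1.5625
Var(W) = 4
Var(Y) = 3²*1.5625 + 1²*4
= 9*1.5625 + 1*4 = 18.0625

18.0625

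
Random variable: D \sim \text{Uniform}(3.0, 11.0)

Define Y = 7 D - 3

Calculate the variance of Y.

For Y = aD + b: Var(Y) = a² * Var(D)
Var(D) = (11 - 3)^2/12 = 5.3333333
Var(Y) = 7² * 5.3333333 = 49 * 5.3333333 = 261.33333

261.33333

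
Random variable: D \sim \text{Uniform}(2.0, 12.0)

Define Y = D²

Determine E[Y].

Using E[X²] = Var(X) + (E[X])²:
E[D] = 7
Var(D) = (12 - 2)^2/12 = 8.3333333
E[D²] = 8.3333333 + 7² = 8.3333333 + 49 = 57.333333

57.333333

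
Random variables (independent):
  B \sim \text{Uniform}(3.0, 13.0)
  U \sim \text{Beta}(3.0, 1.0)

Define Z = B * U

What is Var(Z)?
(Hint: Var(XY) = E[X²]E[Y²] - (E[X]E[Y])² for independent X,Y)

Var(XY) = E[X²]E[Y²] - (E[X]E[Y])²
E[B] = 8, Var(B) = 8.3333333
E[U] = 0.75, Var(U) = 0.0375
E[B²] = 8.3333333 + 8² = 72.333333
E[U²] = 0.0375 + 0.75² = 0.6
Var(Z) = 72.333333*0.6 - (8*0.75)²
= 43.4 - 36 = 7.4

7.4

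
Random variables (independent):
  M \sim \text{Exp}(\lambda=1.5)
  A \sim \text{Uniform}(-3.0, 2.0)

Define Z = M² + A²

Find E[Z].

E[Z] = E[M²] + E[A²]
E[M²] = Var(M) + E[M]² = 0.44444444 + 0.44444444 = 0.88888889
E[A²] = Var(A) + E[A]² = 2.0833333 + 0.25 = 2.3333333
E[Z] = 0.88888889 + 2.3333333 = 3.2222222

3.2222222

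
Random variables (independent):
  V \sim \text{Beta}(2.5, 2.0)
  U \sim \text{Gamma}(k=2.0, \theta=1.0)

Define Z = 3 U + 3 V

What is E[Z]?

E[Z] = 3*E[V] + 3*E[U]
E[V] = 0.55555556
E[U] = 2
E[Z] = 3*0.55555556 + 3*2 = 7.6666667

7.6666667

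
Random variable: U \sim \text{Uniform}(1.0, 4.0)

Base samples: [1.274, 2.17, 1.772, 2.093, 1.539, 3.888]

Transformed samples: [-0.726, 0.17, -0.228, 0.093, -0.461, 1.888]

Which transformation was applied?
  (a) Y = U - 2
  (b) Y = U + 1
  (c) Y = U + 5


Checking option (a) Y = U - 2:
  U = 1.274 -> Y = -0.726 ✓
  U = 2.17 -> Y = 0.17 ✓
  U = 1.772 -> Y = -0.228 ✓
All samples match this transformation.

(a) U - 2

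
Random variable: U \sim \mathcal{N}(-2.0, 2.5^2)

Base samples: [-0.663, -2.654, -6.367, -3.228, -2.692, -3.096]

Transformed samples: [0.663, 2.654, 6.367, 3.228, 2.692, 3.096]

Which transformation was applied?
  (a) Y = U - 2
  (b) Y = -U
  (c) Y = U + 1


Checking option (b) Y = -U:
  U = -0.663 -> Y = 0.663 ✓
  U = -2.654 -> Y = 2.654 ✓
  U = -6.367 -> Y = 6.367 ✓
All samples match this transformation.

(b) -U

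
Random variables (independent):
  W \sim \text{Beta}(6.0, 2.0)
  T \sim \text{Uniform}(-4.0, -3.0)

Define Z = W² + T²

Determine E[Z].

E[Z] = E[W²] + E[T²]
E[W²] = Var(W) + E[W]² = 0.020833333 + 0.5625 = 0.58333333
E[T²] = Var(T) + E[T]² = 0.083333333 + 12.25 = 12.333333
E[Z] = 0.58333333 + 12.333333 = 12.916667

12.916667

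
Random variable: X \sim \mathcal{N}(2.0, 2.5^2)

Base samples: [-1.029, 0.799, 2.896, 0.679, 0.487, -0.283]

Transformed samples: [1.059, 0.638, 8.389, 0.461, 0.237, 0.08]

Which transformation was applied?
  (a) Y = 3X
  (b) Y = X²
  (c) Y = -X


Checking option (b) Y = X²:
  X = -1.029 -> Y = 1.059 ✓
  X = 0.799 -> Y = 0.638 ✓
  X = 2.896 -> Y = 8.389 ✓
All samples match this transformation.

(b) X²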